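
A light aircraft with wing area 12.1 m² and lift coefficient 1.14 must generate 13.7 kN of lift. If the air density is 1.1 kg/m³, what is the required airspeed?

L = ½ρv²S·CL ⇒ v = √(2L/(ρ·S·CL))
v = √(2 × 13700 / (1.1 × 12.1 × 1.14)) = √1806 = 42.5 m/s

v = 42.5 m/s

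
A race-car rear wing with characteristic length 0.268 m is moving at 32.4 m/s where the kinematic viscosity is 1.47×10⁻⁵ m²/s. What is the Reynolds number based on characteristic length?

Re = v·c/ν = 32.4 × 0.268 / (1.47×10⁻⁵) = 5.91×10^5

Re = 5.91×10^5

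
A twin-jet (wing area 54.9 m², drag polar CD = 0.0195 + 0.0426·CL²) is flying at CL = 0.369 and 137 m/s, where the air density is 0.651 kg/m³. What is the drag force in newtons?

CD = 0.0195 + 0.0426 × 0.369² = 0.0253
D = ½ρv²S·CD = ½ × 0.651 × 137² × 54.9 × 0.0253 = 8490 N

D = 8490 N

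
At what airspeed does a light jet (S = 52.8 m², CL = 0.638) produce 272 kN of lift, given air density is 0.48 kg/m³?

v = 183 m/s

L = ½ρv²S·CL ⇒ v = √(2L/(ρ·S·CL))
v = √(2 × 2.72×10^5 / (0.48 × 52.8 × 0.638)) = √33640 = 183 m/s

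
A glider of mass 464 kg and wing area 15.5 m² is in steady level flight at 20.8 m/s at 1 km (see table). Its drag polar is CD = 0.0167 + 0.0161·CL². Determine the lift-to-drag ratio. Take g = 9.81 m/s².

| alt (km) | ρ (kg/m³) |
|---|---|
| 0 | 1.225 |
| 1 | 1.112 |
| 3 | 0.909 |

L/D = 30

At 1 km, from the table: ρ = 1.112 kg/m³.
Weight W = mg = 464 × 9.81 = 4551.8 N; in level flight L = W.
q = ½ρv² = ½ × 1.112 × 20.8² = 240.5 Pa.
CL = 2W/(ρv²S) = 2×4551.8/(1.112×20.8²×15.5) = 1.221.
CD = 0.0167 + 0.0161 × 1.221² = 0.0407.
L/D = CL/CD = 1.221 / 0.0407 = 30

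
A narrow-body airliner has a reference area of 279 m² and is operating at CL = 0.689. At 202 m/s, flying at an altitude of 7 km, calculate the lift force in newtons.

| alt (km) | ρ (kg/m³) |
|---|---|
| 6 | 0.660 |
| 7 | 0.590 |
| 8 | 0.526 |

L = 2.31×10^6 N

At 7 km, from the table: ρ = 0.590 kg/m³.
Dynamic pressure q = ½ρv² = ½ × 0.59 × 202² = 12040 Pa.
L = q·S·CL = 12040 × 279 × 0.689 = 2.31×10^6 N ≈ 2310 kN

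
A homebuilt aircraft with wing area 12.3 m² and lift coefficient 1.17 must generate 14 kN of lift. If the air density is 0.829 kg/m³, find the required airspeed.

L = ½ρv²S·CL ⇒ v = √(2L/(ρ·S·CL))
v = √(2 × 14000 / (0.829 × 12.3 × 1.17)) = √2347 = 48.4 m/s

v = 48.4 m/s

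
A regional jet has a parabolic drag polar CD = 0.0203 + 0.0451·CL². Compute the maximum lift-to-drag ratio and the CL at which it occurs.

For CD = CD0 + K·CL², (L/D)max occurs at CL* = √(CD0/K) and equals 1/(2√(K·CD0)).
(L/D)max = 1/(2√(0.0451 × 0.0203)) = 1/(2 × 0.03026) = 16.5
CL* = √(0.0203/0.0451) = 0.671

(L/D)max = 16.5, at CL = 0.671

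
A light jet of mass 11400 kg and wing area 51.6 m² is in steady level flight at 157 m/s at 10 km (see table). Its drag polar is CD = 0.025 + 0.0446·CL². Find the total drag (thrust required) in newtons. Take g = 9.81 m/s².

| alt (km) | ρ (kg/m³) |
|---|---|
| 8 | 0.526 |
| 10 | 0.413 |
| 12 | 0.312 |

D = 8690 N

At 10 km, from the table: ρ = 0.413 kg/m³.
In steady level flight, lift balances weight: W = mg = 11400 × 9.81 = 1.1183×10^5 N.
q = ½ρv² = ½ × 0.413 × 157² = 5090 Pa.
CL = W/(q·S) = 1.1183×10^5 / (5090 × 51.6) = 0.4258.
CD = 0.025 + 0.0446 × 0.4258² = 0.03309.
D = q·S·CD = 5090 × 51.6 × 0.03309 = 8690 N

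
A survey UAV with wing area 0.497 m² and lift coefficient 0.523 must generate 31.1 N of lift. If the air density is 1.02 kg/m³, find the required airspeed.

v = 15.3 m/s

L = ½ρv²S·CL ⇒ v = √(2L/(ρ·S·CL))
v = √(2 × 31.1 / (1.02 × 0.497 × 0.523)) = √234.6 = 15.3 m/s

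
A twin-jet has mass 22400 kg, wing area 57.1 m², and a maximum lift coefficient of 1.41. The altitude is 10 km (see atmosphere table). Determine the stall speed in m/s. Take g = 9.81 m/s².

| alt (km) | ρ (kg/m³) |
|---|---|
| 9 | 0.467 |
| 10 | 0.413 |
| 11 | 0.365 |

At 10 km, from the table: ρ = 0.413 kg/m³.
At stall, lift equals weight: L = W = m·g = 22400 × 9.81 = 2.197×10^5 N.
From L = ½ρV²S·CL,max = W: V_stall = √(2W/(ρSCL,max)) = √(2·2.197×10^5/(0.413·57.1·1.41))
V_stall = √13220 = 115 m/s

V_stall = 115 m/s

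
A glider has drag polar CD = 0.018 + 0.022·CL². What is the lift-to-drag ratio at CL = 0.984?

L/D = 25

CD = 0.018 + 0.022 × 0.984² = 0.0393
L/D = CL/CD = 0.984 / 0.0393 = 25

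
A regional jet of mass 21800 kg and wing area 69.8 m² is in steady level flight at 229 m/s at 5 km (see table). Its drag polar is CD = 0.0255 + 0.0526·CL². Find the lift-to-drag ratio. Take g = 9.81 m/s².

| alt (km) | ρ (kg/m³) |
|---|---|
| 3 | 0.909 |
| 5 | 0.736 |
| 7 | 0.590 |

L/D = 5.92

At 5 km, from the table: ρ = 0.736 kg/m³.
Weight W = mg = 21800 × 9.81 = 2.1386×10^5 N; in level flight L = W.
q = ½ρv² = ½ × 0.736 × 229² = 19300 Pa.
CL = W/(q·S) = 2.1386×10^5 / (19300 × 69.8) = 0.1588.
CD = 0.0255 + 0.0526 × 0.1588² = 0.02683.
L/D = CL/CD = 0.1588 / 0.02683 = 5.92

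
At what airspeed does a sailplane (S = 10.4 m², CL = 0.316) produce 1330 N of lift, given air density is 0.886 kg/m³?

v = 30.2 m/s

L = ½ρv²S·CL ⇒ v = √(2L/(ρ·S·CL))
v = √(2 × 1330 / (0.886 × 10.4 × 0.316)) = √913.5 = 30.2 m/s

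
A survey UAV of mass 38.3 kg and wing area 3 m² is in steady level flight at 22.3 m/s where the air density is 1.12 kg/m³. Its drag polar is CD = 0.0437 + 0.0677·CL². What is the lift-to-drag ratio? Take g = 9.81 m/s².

L/D = 7.84

Weight W = mg = 38.3 × 9.81 = 375.72 N; in level flight L = W.
Dynamic pressure q = 0.5 × 1.12 × 22.3² = 278.5 Pa.
CL = 2W/(ρv²S) = 2×375.72/(1.12×22.3²×3) = 0.4497.
CD = 0.0437 + 0.0677 × 0.4497² = 0.05739.
L/D = CL/CD = 0.4497 / 0.05739 = 7.84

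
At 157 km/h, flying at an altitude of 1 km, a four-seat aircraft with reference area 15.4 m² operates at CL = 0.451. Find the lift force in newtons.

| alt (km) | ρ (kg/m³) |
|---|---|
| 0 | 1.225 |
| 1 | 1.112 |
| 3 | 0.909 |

L = 7340 N

At 1 km, from the table: ρ = 1.112 kg/m³.
Convert speed: v = 157 km/h ÷ 3.6 = 43.61 m/s.
Dynamic pressure q = ½ρv² = ½ × 1.112 × 43.61² = 1057 Pa.
L = q·S·CL = 1057 × 15.4 × 0.451 = 7340 N ≈ 7.34 kN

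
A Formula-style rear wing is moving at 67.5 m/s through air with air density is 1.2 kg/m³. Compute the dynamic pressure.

q = 2730 Pa

q = ½ρv² = ½ × 1.2 × 67.5² = 2730 Pa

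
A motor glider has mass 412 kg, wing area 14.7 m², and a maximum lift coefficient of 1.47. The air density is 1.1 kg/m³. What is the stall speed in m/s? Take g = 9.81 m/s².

V_stall = 18.4 m/s

Stall occurs when L = W at CL,max. W = mg = 412 × 9.81 = 4042 N.
From L = ½ρV²S·CL,max = W: V_stall = √(2W/(ρSCL,max)) = √(2·4042/(1.1·14.7·1.47))
V_stall = √340.1 = 18.4 m/s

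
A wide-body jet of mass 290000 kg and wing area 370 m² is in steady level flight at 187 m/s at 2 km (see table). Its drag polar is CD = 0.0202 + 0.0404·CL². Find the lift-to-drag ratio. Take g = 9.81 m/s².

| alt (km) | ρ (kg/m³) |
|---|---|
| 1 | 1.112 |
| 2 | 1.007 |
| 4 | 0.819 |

L/D = 15.6

At 2 km, from the table: ρ = 1.007 kg/m³.
Weight W = mg = 290000 × 9.81 = 2.8449×10^6 N; in level flight L = W.
Dynamic pressure q = 0.5 × 1.007 × 187² = 17610 Pa.
CL = W/(q·S) = 2.8449×10^6 / (17610 × 370) = 0.4367.
CD = 0.0202 + 0.0404 × 0.4367² = 0.0279.
L/D = CL/CD = 0.4367 / 0.0279 = 15.6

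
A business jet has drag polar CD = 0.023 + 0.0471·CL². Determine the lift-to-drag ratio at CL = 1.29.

CD = 0.023 + 0.0471 × 1.29² = 0.1014
L/D = CL/CD = 1.29 / 0.1014 = 12.7

L/D = 12.7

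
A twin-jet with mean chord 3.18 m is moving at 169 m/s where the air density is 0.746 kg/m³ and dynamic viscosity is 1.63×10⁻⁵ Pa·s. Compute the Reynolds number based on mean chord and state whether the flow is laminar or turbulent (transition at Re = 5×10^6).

Re = ρ·v·c/μ = 0.746 × 169 × 3.18 / (1.63×10⁻⁵) = 2.46×10^7
Since 2.46×10^7 > 5×10^6, the flow is turbulent.

Re = 2.46×10^7 (turbulent)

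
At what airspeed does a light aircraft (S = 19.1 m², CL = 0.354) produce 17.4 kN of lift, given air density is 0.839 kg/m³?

L = ½ρv²S·CL ⇒ v = √(2L/(ρ·S·CL))
v = √(2 × 17400 / (0.839 × 19.1 × 0.354)) = √6135 = 78.3 m/s

v = 78.3 m/s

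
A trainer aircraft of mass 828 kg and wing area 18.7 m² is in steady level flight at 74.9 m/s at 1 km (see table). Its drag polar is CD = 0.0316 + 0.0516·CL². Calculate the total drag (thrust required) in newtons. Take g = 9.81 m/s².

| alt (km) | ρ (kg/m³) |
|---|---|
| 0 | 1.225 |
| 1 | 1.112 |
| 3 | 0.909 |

D = 1900 N

At 1 km, from the table: ρ = 1.112 kg/m³.
Level flight ⇒ L = W = m·g = 828 × 9.81 = 8122.7 N.
q = ½ρv² = ½ × 1.112 × 74.9² = 3119 Pa.
CL = 2W/(ρv²S) = 2×8122.7/(1.112×74.9²×18.7) = 0.1393.
CD = 0.0316 + 0.0516 × 0.1393² = 0.0326.
D = q·S·CD = 3119 × 18.7 × 0.0326 = 1902 N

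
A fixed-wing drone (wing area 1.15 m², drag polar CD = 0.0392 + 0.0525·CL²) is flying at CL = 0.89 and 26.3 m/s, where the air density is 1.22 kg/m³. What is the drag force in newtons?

D = 39.2 N

CD = 0.0392 + 0.0525 × 0.89² = 0.08079
D = ½ρv²S·CD = ½ × 1.22 × 26.3² × 1.15 × 0.08079 = 39.2 N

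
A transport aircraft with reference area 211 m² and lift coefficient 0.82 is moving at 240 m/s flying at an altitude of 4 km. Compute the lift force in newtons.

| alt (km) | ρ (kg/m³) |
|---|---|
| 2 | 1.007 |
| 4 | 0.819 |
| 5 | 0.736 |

At 4 km, from the table: ρ = 0.819 kg/m³.
Dynamic pressure q = ½ρv² = ½ × 0.819 × 240² = 23590 Pa.
L = q·S·CL = 23590 × 211 × 0.82 = 4.08×10^6 N ≈ 4080 kN

L = 4.08×10^6 N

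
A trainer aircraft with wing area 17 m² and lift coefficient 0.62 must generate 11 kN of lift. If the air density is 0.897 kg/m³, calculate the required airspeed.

v = 48.2 m/s

L = ½ρv²S·CL ⇒ v = √(2L/(ρ·S·CL))
v = √(2 × 11000 / (0.897 × 17 × 0.62)) = √2327 = 48.2 m/s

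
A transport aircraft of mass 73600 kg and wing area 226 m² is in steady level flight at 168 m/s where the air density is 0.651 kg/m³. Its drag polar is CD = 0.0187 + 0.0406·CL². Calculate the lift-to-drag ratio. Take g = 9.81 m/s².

L/D = 14.7

Level flight ⇒ L = W = m·g = 73600 × 9.81 = 7.2202×10^5 N.
Dynamic pressure q = 0.5 × 0.651 × 168² = 9187 Pa.
CL = 2W/(ρv²S) = 2×7.2202×10^5/(0.651×168²×226) = 0.3478.
CD = 0.0187 + 0.0406 × 0.3478² = 0.02361.
L/D = CL/CD = 0.3478 / 0.02361 = 14.7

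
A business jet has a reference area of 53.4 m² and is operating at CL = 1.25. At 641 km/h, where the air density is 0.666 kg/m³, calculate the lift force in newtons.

Convert speed: v = 641 km/h ÷ 3.6 = 178.1 m/s.
L = ½ρv²S·CL = ½ × 0.666 × 178.1² × 53.4 × 1.25 = 7.05×10^5 N ≈ 705 kN

L = 7.05×10^5 N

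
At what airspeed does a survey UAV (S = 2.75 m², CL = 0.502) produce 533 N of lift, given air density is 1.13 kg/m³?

v = 26.1 m/s

L = ½ρv²S·CL ⇒ v = √(2L/(ρ·S·CL))
v = √(2 × 533 / (1.13 × 2.75 × 0.502)) = √683.3 = 26.1 m/s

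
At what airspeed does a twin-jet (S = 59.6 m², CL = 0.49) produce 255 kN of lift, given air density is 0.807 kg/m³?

L = ½ρv²S·CL ⇒ v = √(2L/(ρ·S·CL))
v = √(2 × 2.55×10^5 / (0.807 × 59.6 × 0.49)) = √21640 = 147 m/s

v = 147 m/s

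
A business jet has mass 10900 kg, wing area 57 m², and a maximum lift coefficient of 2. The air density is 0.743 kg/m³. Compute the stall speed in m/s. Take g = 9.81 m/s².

V_stall = 50.2 m/s

Weight W = mg = 10900 × 9.81 = 1.069×10^5 N.
From L = ½ρV²S·CL,max = W: V_stall = √(2W/(ρSCL,max)) = √(2·1.069×10^5/(0.743·57·2))
V_stall = √2525 = 50.2 m/s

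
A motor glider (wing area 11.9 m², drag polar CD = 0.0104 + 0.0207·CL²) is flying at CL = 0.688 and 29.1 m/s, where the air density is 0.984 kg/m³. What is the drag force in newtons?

CD = 0.0104 + 0.0207 × 0.688² = 0.0202
D = ½ρv²S·CD = ½ × 0.984 × 29.1² × 11.9 × 0.0202 = 100 N

D = 100 N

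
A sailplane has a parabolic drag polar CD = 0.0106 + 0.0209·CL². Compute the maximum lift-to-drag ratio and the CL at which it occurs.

(L/D)max = 33.6, at CL = 0.712

For CD = CD0 + K·CL², (L/D)max occurs at CL* = √(CD0/K) and equals 1/(2√(K·CD0)).
(L/D)max = 1/(2√(0.0209 × 0.0106)) = 1/(2 × 0.01488) = 33.6
CL* = √(0.0106/0.0209) = 0.712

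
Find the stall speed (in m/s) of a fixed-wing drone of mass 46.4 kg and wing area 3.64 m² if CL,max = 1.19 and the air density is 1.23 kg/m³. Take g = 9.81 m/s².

V_stall = 13.1 m/s

Stall occurs when L = W at CL,max. W = mg = 46.4 × 9.81 = 455.2 N.
From L = ½ρV²S·CL,max = W: V_stall = √(2W/(ρSCL,max)) = √(2·455.2/(1.23·3.64·1.19))
V_stall = √170.9 = 13.1 m/s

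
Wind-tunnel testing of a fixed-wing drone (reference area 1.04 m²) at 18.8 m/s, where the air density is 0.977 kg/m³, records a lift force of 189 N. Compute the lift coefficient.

CL = 1.05

From L = ½ρv²S·CL, rearranging gives CL = 2L/(ρv²S).
CL = 2 × 189 / (0.977 × 18.8² × 1.04) = 1.05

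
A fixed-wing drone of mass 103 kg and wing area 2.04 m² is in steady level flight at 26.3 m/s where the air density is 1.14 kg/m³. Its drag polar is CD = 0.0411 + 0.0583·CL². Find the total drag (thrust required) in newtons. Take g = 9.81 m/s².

In steady level flight, lift balances weight: W = mg = 103 × 9.81 = 1010.4 N.
q = ½ρv² = ½ × 1.14 × 26.3² = 394.3 Pa.
Required CL = L/(qS) = 1010.4/(394.3·2.04) = 1.256.
CD = 0.0411 + 0.0583 × 1.256² = 0.1331.
D = q·S·CD = 394.3 × 2.04 × 0.1331 = 107.1 N

D = 107 N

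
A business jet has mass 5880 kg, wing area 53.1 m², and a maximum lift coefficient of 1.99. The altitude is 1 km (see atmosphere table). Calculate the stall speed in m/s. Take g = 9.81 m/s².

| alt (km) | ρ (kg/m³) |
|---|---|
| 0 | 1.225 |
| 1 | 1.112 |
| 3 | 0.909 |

V_stall = 31.3 m/s

At 1 km, from the table: ρ = 1.112 kg/m³.
At stall, lift equals weight: L = W = m·g = 5880 × 9.81 = 57680 N.
V_stall = √(2W/(ρ·S·CL,max)) = √(2 × 57680 / (1.112 × 53.1 × 1.99))
V_stall = √981.8 = 31.3 m/s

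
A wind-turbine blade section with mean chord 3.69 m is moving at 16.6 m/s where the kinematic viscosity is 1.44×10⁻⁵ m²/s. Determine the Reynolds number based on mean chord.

Re = 4.25×10^6

Re = v·c/ν = 16.6 × 3.69 / (1.44×10⁻⁵) = 4.25×10^6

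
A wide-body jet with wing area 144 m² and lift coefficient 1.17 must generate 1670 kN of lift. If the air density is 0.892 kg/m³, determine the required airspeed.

L = ½ρv²S·CL ⇒ v = √(2L/(ρ·S·CL))
v = √(2 × 1.67×10^6 / (0.892 × 144 × 1.17)) = √22220 = 149 m/s

v = 149 m/s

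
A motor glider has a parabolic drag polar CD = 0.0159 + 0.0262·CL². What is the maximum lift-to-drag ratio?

For CD = CD0 + K·CL², (L/D)max occurs at CL* = √(CD0/K) and equals 1/(2√(K·CD0)).
(L/D)max = 1/(2√(0.0262 × 0.0159)) = 1/(2 × 0.02041) = 24.5

(L/D)max = 24.5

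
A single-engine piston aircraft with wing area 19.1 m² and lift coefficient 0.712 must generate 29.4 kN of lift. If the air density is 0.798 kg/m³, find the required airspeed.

L = ½ρv²S·CL ⇒ v = √(2L/(ρ·S·CL))
v = √(2 × 29400 / (0.798 × 19.1 × 0.712)) = √5418 = 73.6 m/s

v = 73.6 m/s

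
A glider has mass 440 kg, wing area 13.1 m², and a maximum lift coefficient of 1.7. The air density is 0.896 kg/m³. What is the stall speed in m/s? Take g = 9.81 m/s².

Weight W = mg = 440 × 9.81 = 4316 N.
From L = ½ρV²S·CL,max = W: V_stall = √(2W/(ρSCL,max)) = √(2·4316/(0.896·13.1·1.7))
V_stall = √432.6 = 20.8 m/s

V_stall = 20.8 m/s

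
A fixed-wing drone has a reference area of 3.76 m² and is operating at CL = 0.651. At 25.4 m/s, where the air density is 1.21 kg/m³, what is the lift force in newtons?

L = 955 N

L = ½ρv²S·CL = ½ × 1.21 × 25.4² × 3.76 × 0.651 = 955 N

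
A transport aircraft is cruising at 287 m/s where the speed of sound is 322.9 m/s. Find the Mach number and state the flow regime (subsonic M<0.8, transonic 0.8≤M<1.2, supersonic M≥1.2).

M = 0.889 (transonic)

M = v/a = 287 / 322.9 = 0.889
M = 0.889 → transonic.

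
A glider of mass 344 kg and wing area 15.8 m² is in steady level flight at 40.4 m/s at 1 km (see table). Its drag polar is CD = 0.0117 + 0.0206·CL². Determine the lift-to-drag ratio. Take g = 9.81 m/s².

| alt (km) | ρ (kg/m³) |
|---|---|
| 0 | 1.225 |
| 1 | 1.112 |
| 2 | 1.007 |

At 1 km, from the table: ρ = 1.112 kg/m³.
In steady level flight, lift balances weight: W = mg = 344 × 9.81 = 3374.6 N.
q = ½ρv² = ½ × 1.112 × 40.4² = 907.5 Pa.
CL = W/(q·S) = 3374.6 / (907.5 × 15.8) = 0.2354.
CD = 0.0117 + 0.0206 × 0.2354² = 0.01284.
L/D = CL/CD = 0.2354 / 0.01284 = 18.3

L/D = 18.3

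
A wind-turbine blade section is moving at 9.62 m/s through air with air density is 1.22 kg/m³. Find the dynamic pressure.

q = ½ρv² = ½ × 1.22 × 9.62² = 56.5 Pa

q = 56.5 Pa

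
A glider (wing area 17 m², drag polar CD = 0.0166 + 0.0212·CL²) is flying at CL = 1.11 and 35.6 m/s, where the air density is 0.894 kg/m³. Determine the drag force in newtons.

D = 411 N

CD = 0.0166 + 0.0212 × 1.11² = 0.04272
D = ½ρv²S·CD = ½ × 0.894 × 35.6² × 17 × 0.04272 = 411 N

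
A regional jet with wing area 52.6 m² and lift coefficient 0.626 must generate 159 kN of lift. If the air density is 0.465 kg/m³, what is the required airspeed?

L = ½ρv²S·CL ⇒ v = √(2L/(ρ·S·CL))
v = √(2 × 1.59×10^5 / (0.465 × 52.6 × 0.626)) = √20770 = 144 m/s

v = 144 m/s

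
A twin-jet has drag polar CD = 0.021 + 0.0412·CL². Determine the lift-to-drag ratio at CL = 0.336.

L/D = 13.1

CD = 0.021 + 0.0412 × 0.336² = 0.02565
L/D = CL/CD = 0.336 / 0.02565 = 13.1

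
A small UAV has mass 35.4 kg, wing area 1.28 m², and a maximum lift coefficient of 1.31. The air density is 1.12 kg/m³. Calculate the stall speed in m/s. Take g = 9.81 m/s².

At stall, lift equals weight: L = W = m·g = 35.4 × 9.81 = 347.3 N.
V_stall = √(2W/(ρ·S·CL,max)) = √(2 × 347.3 / (1.12 × 1.28 × 1.31))
V_stall = √369.8 = 19.2 m/s

V_stall = 19.2 m/s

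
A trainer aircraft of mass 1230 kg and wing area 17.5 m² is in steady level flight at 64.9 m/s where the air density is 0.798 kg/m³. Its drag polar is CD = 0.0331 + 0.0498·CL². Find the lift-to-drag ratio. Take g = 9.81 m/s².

L/D = 9.89

Weight W = mg = 1230 × 9.81 = 12066 N; in level flight L = W.
q = ½ρv² = ½ × 0.798 × 64.9² = 1681 Pa.
CL = 2W/(ρv²S) = 2×12066/(0.798×64.9²×17.5) = 0.4103.
CD = 0.0331 + 0.0498 × 0.4103² = 0.04148.
L/D = CL/CD = 0.4103 / 0.04148 = 9.89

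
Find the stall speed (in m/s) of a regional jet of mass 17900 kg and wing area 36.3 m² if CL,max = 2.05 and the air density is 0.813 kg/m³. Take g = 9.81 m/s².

At stall, lift equals weight: L = W = m·g = 17900 × 9.81 = 1.756×10^5 N.
V_stall = √(2W/(ρ·S·CL,max)) = √(2 × 1.756×10^5 / (0.813 × 36.3 × 2.05))
V_stall = √5805 = 76.2 m/s

V_stall = 76.2 m/s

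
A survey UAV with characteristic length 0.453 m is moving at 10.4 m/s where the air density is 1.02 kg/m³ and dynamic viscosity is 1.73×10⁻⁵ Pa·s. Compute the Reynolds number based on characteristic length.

Re = ρ·v·c/μ = 1.02 × 10.4 × 0.453 / (1.73×10⁻⁵) = 2.78×10^5

Re = 2.78×10^5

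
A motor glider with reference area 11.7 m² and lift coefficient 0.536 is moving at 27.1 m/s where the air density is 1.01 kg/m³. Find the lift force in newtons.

L = 2330 N

L = ½ρv²S·CL = ½ × 1.01 × 27.1² × 11.7 × 0.536 = 2330 N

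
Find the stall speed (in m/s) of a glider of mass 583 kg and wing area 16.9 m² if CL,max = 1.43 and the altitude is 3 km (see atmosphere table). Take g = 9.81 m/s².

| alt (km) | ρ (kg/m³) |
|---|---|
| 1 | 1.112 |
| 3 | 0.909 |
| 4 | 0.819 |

At 3 km, from the table: ρ = 0.909 kg/m³.
Stall occurs when L = W at CL,max. W = mg = 583 × 9.81 = 5719 N.
V_stall = √(2W/(ρ·S·CL,max)) = √(2 × 5719 / (0.909 × 16.9 × 1.43))
V_stall = √520.7 = 22.8 m/s

V_stall = 22.8 m/s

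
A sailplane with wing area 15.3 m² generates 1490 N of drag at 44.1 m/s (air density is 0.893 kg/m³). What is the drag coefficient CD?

CD = 0.112

From D = ½ρv²S·CD, rearranging gives CD = 2D/(ρv²S).
CD = 2 × 1490 / (0.893 × 44.1² × 15.3) = 0.112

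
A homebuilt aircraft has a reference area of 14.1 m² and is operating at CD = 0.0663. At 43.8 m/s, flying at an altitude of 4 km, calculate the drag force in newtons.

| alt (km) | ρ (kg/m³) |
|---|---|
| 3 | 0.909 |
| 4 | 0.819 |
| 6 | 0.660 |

D = 734 N

At 4 km, from the table: ρ = 0.819 kg/m³.
D = ½ρv²S·CD = ½ × 0.819 × 43.8² × 14.1 × 0.0663 = 734 N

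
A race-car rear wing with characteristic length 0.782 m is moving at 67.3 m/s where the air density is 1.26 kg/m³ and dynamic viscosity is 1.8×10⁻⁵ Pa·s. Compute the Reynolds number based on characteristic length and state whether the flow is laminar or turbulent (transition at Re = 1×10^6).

Re = ρ·v·c/μ = 1.26 × 67.3 × 0.782 / (1.8×10⁻⁵) = 3.68×10^6
Since 3.68×10^6 > 1×10^6, the flow is turbulent.

Re = 3.68×10^6 (turbulent)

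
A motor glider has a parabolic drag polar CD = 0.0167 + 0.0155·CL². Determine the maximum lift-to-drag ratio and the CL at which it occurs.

(L/D)max = 31.1, at CL = 1.04

For CD = CD0 + K·CL², (L/D)max occurs at CL* = √(CD0/K) and equals 1/(2√(K·CD0)).
(L/D)max = 1/(2√(0.0155 × 0.0167)) = 1/(2 × 0.01609) = 31.1
CL* = √(0.0167/0.0155) = 1.04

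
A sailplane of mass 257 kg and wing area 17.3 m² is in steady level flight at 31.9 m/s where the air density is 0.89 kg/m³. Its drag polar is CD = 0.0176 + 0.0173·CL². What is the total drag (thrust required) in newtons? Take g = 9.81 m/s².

D = 152 N

Weight W = mg = 257 × 9.81 = 2521.2 N; in level flight L = W.
Dynamic pressure q = 0.5 × 0.89 × 31.9² = 452.8 Pa.
CL = 2W/(ρv²S) = 2×2521.2/(0.89×31.9²×17.3) = 0.3218.
CD = 0.0176 + 0.0173 × 0.3218² = 0.01939.
D = q·S·CD = 452.8 × 17.3 × 0.01939 = 151.9 N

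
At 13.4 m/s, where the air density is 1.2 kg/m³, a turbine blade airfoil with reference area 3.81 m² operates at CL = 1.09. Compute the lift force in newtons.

L = 447 N

L = ½ρv²S·CL = ½ × 1.2 × 13.4² × 3.81 × 1.09 = 447 N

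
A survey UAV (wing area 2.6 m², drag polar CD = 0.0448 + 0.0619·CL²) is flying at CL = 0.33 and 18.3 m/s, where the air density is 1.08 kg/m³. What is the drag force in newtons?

D = 24.2 N

CD = 0.0448 + 0.0619 × 0.33² = 0.05154
D = ½ρv²S·CD = ½ × 1.08 × 18.3² × 2.6 × 0.05154 = 24.2 N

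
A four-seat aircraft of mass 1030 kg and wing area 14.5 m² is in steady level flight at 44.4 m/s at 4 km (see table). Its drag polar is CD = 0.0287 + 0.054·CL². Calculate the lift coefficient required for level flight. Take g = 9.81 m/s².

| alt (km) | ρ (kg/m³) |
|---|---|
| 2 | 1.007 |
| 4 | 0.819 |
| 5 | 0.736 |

At 4 km, from the table: ρ = 0.819 kg/m³.
In steady level flight, lift balances weight: W = mg = 1030 × 9.81 = 10104 N.
q = ½ρv² = ½ × 0.819 × 44.4² = 807.3 Pa.
CL = 2W/(ρv²S) = 2×10104/(0.819×44.4²×14.5) = 0.8632.

CL = 0.863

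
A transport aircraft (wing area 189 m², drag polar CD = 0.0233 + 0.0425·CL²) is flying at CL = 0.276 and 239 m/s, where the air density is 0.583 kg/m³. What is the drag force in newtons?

D = 83500 N

CD = 0.0233 + 0.0425 × 0.276² = 0.02654
D = ½ρv²S·CD = ½ × 0.583 × 239² × 189 × 0.02654 = 83500 N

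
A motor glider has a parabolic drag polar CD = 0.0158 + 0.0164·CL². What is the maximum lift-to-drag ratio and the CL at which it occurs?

For CD = CD0 + K·CL², (L/D)max occurs at CL* = √(CD0/K) and equals 1/(2√(K·CD0)).
(L/D)max = 1/(2√(0.0164 × 0.0158)) = 1/(2 × 0.0161) = 31.1
CL* = √(0.0158/0.0164) = 0.982

(L/D)max = 31.1, at CL = 0.982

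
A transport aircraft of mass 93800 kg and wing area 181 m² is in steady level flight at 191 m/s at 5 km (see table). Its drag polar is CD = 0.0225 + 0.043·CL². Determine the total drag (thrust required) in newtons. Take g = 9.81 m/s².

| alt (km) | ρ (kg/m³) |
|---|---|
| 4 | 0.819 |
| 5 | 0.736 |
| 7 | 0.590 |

D = 69700 N

At 5 km, from the table: ρ = 0.736 kg/m³.
Weight W = mg = 93800 × 9.81 = 9.2018×10^5 N; in level flight L = W.
q = ½ρv² = ½ × 0.736 × 191² = 13430 Pa.
CL = 2W/(ρv²S) = 2×9.2018×10^5/(0.736×191²×181) = 0.3787.
CD = 0.0225 + 0.043 × 0.3787² = 0.02867.
D = q·S·CD = 13430 × 181 × 0.02867 = 69660 N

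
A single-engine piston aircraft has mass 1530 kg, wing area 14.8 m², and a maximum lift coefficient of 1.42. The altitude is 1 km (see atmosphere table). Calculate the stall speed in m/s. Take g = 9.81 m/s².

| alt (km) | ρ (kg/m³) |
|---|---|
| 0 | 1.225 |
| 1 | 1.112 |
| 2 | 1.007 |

At 1 km, from the table: ρ = 1.112 kg/m³.
Weight W = mg = 1530 × 9.81 = 15010 N.
V_stall = √(2W/(ρ·S·CL,max)) = √(2 × 15010 / (1.112 × 14.8 × 1.42))
V_stall = √1285 = 35.8 m/s

V_stall = 35.8 m/s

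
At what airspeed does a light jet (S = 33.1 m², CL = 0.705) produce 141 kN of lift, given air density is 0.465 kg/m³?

v = 161 m/s

L = ½ρv²S·CL ⇒ v = √(2L/(ρ·S·CL))
v = √(2 × 1.41×10^5 / (0.465 × 33.1 × 0.705)) = √25990 = 161 m/s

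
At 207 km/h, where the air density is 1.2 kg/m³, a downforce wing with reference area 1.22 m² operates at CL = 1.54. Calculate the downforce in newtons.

L = 3730 N

Convert speed: v = 207 km/h ÷ 3.6 = 57.5 m/s.
L = ½ρv²S·CL = ½ × 1.2 × 57.5² × 1.22 × 1.54 = 3730 N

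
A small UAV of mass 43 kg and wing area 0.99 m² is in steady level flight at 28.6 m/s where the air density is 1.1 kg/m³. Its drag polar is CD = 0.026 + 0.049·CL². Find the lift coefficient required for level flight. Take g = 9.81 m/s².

CL = 0.947

In steady level flight, lift balances weight: W = mg = 43 × 9.81 = 421.83 N.
Dynamic pressure q = 0.5 × 1.1 × 28.6² = 449.9 Pa.
CL = W/(q·S) = 421.83 / (449.9 × 0.99) = 0.9471.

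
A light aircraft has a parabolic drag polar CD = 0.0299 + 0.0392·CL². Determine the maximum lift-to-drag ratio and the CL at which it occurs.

(L/D)max = 14.6, at CL = 0.873

For CD = CD0 + K·CL², (L/D)max occurs at CL* = √(CD0/K) and equals 1/(2√(K·CD0)).
(L/D)max = 1/(2√(0.0392 × 0.0299)) = 1/(2 × 0.03424) = 14.6
CL* = √(0.0299/0.0392) = 0.873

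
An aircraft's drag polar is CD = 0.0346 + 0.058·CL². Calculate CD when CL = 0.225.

CD = 0.0375

CD = 0.0346 + 0.058 × 0.225² = 0.0346 + 0.002936 = 0.0375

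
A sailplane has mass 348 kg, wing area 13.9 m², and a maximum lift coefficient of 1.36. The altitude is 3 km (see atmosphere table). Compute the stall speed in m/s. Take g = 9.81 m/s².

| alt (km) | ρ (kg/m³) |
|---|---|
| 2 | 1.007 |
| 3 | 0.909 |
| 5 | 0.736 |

V_stall = 19.9 m/s

At 3 km, from the table: ρ = 0.909 kg/m³.
Weight W = mg = 348 × 9.81 = 3414 N.
V_stall = √(2W/(ρ·S·CL,max)) = √(2 × 3414 / (0.909 × 13.9 × 1.36))
V_stall = √397.3 = 19.9 m/s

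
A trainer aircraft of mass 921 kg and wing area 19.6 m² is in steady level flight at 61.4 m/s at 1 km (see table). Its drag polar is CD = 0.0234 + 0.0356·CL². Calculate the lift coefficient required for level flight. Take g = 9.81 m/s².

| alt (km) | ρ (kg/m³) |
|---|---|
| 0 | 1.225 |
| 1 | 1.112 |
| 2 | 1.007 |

At 1 km, from the table: ρ = 1.112 kg/m³.
Level flight ⇒ L = W = m·g = 921 × 9.81 = 9035 N.
Dynamic pressure q = 0.5 × 1.112 × 61.4² = 2096 Pa.
Required CL = L/(qS) = 9035/(2096·19.6) = 0.2199.

CL = 0.22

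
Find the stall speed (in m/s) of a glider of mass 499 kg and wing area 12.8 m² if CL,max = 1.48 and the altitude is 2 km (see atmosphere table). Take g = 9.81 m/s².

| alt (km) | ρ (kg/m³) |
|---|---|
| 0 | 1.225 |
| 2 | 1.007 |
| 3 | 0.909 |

At 2 km, from the table: ρ = 1.007 kg/m³.
Stall occurs when L = W at CL,max. W = mg = 499 × 9.81 = 4895 N.
V_stall = √(2W/(ρ·S·CL,max)) = √(2 × 4895 / (1.007 × 12.8 × 1.48))
V_stall = √513.2 = 22.7 m/s

V_stall = 22.7 m/s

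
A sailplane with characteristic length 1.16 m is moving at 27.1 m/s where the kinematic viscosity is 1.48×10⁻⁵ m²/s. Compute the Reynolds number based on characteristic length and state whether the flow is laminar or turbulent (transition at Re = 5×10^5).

Re = 2.12×10^6 (turbulent)

Re = v·c/ν = 27.1 × 1.16 / (1.48×10⁻⁵) = 2.12×10^6
Since 2.12×10^6 > 5×10^5, the flow is turbulent.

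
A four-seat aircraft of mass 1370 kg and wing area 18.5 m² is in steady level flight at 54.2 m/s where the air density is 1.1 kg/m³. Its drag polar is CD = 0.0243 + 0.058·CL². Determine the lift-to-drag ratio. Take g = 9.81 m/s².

L/D = 12.5

Weight W = mg = 1370 × 9.81 = 13440 N; in level flight L = W.
Dynamic pressure q = 0.5 × 1.1 × 54.2² = 1616 Pa.
CL = W/(q·S) = 13440 / (1616 × 18.5) = 0.4496.
CD = 0.0243 + 0.058 × 0.4496² = 0.03603.
L/D = CL/CD = 0.4496 / 0.03603 = 12.5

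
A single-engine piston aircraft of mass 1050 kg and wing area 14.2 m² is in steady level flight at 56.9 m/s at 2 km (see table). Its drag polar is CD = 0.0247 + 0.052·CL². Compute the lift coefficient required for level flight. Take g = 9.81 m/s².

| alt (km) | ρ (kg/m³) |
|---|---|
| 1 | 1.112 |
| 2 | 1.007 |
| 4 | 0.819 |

CL = 0.445

At 2 km, from the table: ρ = 1.007 kg/m³.
Weight W = mg = 1050 × 9.81 = 10300 N; in level flight L = W.
Dynamic pressure q = 0.5 × 1.007 × 56.9² = 1630 Pa.
CL = W/(q·S) = 10300 / (1630 × 14.2) = 0.445.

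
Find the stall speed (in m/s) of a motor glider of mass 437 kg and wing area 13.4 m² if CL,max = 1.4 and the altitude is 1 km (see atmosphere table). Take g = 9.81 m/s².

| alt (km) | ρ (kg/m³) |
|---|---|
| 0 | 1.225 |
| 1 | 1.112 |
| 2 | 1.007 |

At 1 km, from the table: ρ = 1.112 kg/m³.
At stall, lift equals weight: L = W = m·g = 437 × 9.81 = 4287 N.
V_stall = √(2W/(ρ·S·CL,max)) = √(2 × 4287 / (1.112 × 13.4 × 1.4))
V_stall = √411 = 20.3 m/s

V_stall = 20.3 m/s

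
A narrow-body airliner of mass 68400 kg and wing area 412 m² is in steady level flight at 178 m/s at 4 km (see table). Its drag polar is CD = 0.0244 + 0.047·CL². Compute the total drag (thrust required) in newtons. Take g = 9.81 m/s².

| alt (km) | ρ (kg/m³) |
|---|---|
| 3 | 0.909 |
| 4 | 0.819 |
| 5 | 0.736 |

D = 1.34×10^5 N

At 4 km, from the table: ρ = 0.819 kg/m³.
Weight W = mg = 68400 × 9.81 = 6.71×10^5 N; in level flight L = W.
Dynamic pressure q = 0.5 × 0.819 × 178² = 12970 Pa.
Required CL = L/(qS) = 6.71×10^5/(12970·412) = 0.1255.
CD = 0.0244 + 0.047 × 0.1255² = 0.02514.
D = q·S·CD = 12970 × 412 × 0.02514 = 1.344×10^5 N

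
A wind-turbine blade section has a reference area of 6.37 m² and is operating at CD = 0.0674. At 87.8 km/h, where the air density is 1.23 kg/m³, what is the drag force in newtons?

D = 157 N

Convert speed: v = 87.8 km/h ÷ 3.6 = 24.39 m/s.
D = ½ρv²S·CD = ½ × 1.23 × 24.39² × 6.37 × 0.0674 = 157 N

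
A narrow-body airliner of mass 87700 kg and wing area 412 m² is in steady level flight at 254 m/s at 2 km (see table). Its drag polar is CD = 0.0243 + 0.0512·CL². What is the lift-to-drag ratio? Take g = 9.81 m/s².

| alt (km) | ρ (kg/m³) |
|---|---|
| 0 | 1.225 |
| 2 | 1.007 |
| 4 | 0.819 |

L/D = 2.62

At 2 km, from the table: ρ = 1.007 kg/m³.
Weight W = mg = 87700 × 9.81 = 8.6034×10^5 N; in level flight L = W.
q = ½ρv² = ½ × 1.007 × 254² = 32480 Pa.
Required CL = L/(qS) = 8.6034×10^5/(32480·412) = 0.06428.
CD = 0.0243 + 0.0512 × 0.06428² = 0.02451.
L/D = CL/CD = 0.06428 / 0.02451 = 2.62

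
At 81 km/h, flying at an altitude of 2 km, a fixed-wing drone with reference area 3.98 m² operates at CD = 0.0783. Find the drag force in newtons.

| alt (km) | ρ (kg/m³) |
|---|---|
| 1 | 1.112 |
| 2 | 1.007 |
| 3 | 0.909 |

D = 79.4 N

At 2 km, from the table: ρ = 1.007 kg/m³.
Convert speed: v = 81 km/h ÷ 3.6 = 22.5 m/s.
D = ½ρv²S·CD = ½ × 1.007 × 22.5² × 3.98 × 0.0783 = 79.4 N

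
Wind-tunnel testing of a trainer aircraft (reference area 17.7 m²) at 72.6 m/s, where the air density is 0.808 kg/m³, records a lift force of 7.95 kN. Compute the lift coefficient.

From L = ½ρv²S·CL, rearranging gives CL = 2L/(ρv²S).
CL = 2 × 7950 / (0.808 × 72.6² × 17.7) = 0.211

CL = 0.211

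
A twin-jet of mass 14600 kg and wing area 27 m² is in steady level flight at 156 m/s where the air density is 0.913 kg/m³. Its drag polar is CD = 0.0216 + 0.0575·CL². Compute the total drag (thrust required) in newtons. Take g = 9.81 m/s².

D = 10400 N

Weight W = mg = 14600 × 9.81 = 1.4323×10^5 N; in level flight L = W.
q = ½ρv² = ½ × 0.913 × 156² = 11110 Pa.
CL = W/(q·S) = 1.4323×10^5 / (11110 × 27) = 0.4775.
CD = 0.0216 + 0.0575 × 0.4775² = 0.03471.
D = q·S·CD = 11110 × 27 × 0.03471 = 10410 N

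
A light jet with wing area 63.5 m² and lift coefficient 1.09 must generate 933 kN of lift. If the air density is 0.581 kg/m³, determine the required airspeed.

v = 215 m/s

L = ½ρv²S·CL ⇒ v = √(2L/(ρ·S·CL))
v = √(2 × 9.33×10^5 / (0.581 × 63.5 × 1.09)) = √46400 = 215 m/s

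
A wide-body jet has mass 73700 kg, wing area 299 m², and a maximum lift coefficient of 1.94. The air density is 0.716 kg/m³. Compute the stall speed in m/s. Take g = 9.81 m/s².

V_stall = 59 m/s

Weight W = mg = 73700 × 9.81 = 7.23×10^5 N.
From L = ½ρV²S·CL,max = W: V_stall = √(2W/(ρSCL,max)) = √(2·7.23×10^5/(0.716·299·1.94))
V_stall = √3482 = 59 m/s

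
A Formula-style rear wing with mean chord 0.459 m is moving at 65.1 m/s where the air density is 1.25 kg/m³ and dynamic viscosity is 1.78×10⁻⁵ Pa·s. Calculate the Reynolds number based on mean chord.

Re = ρ·v·c/μ = 1.25 × 65.1 × 0.459 / (1.78×10⁻⁵) = 2.1×10^6

Re = 2.1×10^6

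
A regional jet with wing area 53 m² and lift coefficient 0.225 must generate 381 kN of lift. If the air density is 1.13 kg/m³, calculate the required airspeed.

L = ½ρv²S·CL ⇒ v = √(2L/(ρ·S·CL))
v = √(2 × 3.81×10^5 / (1.13 × 53 × 0.225)) = √56550 = 238 m/s

v = 238 m/s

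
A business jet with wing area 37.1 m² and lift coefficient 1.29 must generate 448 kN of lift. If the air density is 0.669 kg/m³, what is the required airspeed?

L = ½ρv²S·CL ⇒ v = √(2L/(ρ·S·CL))
v = √(2 × 4.48×10^5 / (0.669 × 37.1 × 1.29)) = √27980 = 167 m/s

v = 167 m/s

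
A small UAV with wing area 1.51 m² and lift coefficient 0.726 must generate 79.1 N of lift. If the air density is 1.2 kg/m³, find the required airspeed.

v = 11 m/s

L = ½ρv²S·CL ⇒ v = √(2L/(ρ·S·CL))
v = √(2 × 79.1 / (1.2 × 1.51 × 0.726)) = √120.3 = 11 m/s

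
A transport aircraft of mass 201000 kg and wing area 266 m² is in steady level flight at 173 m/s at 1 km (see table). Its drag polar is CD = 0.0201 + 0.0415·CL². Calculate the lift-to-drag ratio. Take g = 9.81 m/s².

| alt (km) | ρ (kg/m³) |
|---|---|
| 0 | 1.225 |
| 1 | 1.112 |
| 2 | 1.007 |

At 1 km, from the table: ρ = 1.112 kg/m³.
In steady level flight, lift balances weight: W = mg = 201000 × 9.81 = 1.9718×10^6 N.
q = ½ρv² = ½ × 1.112 × 173² = 16640 Pa.
CL = 2W/(ρv²S) = 2×1.9718×10^6/(1.112×173²×266) = 0.4455.
CD = 0.0201 + 0.0415 × 0.4455² = 0.02834.
L/D = CL/CD = 0.4455 / 0.02834 = 15.7

L/D = 15.7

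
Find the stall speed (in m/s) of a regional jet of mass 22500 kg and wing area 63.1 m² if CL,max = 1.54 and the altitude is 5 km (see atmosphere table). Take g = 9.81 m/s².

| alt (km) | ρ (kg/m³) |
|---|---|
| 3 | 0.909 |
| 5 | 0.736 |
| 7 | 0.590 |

V_stall = 78.6 m/s

At 5 km, from the table: ρ = 0.736 kg/m³.
Stall occurs when L = W at CL,max. W = mg = 22500 × 9.81 = 2.207×10^5 N.
V_stall = √(2W/(ρ·S·CL,max)) = √(2 × 2.207×10^5 / (0.736 × 63.1 × 1.54))
V_stall = √6172 = 78.6 m/s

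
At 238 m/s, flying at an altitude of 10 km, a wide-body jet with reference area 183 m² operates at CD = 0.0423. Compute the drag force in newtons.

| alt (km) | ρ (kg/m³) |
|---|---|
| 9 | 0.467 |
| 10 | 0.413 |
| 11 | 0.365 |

D = 90500 N

At 10 km, from the table: ρ = 0.413 kg/m³.
Dynamic pressure q = ½ρv² = ½ × 0.413 × 238² = 11700 Pa.
D = q·S·CD = 11700 × 183 × 0.0423 = 90500 N ≈ 90.5 kN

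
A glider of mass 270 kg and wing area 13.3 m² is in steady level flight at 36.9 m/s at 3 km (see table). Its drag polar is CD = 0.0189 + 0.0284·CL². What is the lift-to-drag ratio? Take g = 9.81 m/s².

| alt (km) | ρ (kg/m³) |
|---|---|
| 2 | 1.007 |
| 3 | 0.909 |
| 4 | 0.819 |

At 3 km, from the table: ρ = 0.909 kg/m³.
Weight W = mg = 270 × 9.81 = 2648.7 N; in level flight L = W.
q = ½ρv² = ½ × 0.909 × 36.9² = 618.9 Pa.
CL = W/(q·S) = 2648.7 / (618.9 × 13.3) = 0.3218.
CD = 0.0189 + 0.0284 × 0.3218² = 0.02184.
L/D = CL/CD = 0.3218 / 0.02184 = 14.7

L/D = 14.7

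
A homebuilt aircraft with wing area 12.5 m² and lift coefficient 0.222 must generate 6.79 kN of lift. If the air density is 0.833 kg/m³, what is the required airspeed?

L = ½ρv²S·CL ⇒ v = √(2L/(ρ·S·CL))
v = √(2 × 6790 / (0.833 × 12.5 × 0.222)) = √5875 = 76.6 m/s

v = 76.6 m/s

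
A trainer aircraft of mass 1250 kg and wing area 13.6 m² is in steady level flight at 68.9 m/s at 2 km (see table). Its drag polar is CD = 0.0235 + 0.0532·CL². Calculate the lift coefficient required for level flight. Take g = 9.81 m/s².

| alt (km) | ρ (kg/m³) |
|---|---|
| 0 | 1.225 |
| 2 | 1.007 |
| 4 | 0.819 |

At 2 km, from the table: ρ = 1.007 kg/m³.
Weight W = mg = 1250 × 9.81 = 12262 N; in level flight L = W.
Dynamic pressure q = 0.5 × 1.007 × 68.9² = 2390 Pa.
CL = W/(q·S) = 12262 / (2390 × 13.6) = 0.3772.

CL = 0.377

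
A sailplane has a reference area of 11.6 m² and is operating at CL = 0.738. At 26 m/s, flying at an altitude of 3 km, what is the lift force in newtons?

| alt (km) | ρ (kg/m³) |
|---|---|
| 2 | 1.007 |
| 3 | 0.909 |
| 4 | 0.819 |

L = 2630 N

At 3 km, from the table: ρ = 0.909 kg/m³.
Dynamic pressure q = ½ρv² = ½ × 0.909 × 26² = 307.2 Pa.
L = q·S·CL = 307.2 × 11.6 × 0.738 = 2630 N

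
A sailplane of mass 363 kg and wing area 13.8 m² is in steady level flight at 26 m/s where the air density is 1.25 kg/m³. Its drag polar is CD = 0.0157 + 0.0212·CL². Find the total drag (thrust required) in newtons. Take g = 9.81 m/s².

In steady level flight, lift balances weight: W = mg = 363 × 9.81 = 3561 N.
q = ½ρv² = ½ × 1.25 × 26² = 422.5 Pa.
CL = 2W/(ρv²S) = 2×3561/(1.25×26²×13.8) = 0.6108.
CD = 0.0157 + 0.0212 × 0.6108² = 0.02361.
D = q·S·CD = 422.5 × 13.8 × 0.02361 = 137.6 N

D = 138 N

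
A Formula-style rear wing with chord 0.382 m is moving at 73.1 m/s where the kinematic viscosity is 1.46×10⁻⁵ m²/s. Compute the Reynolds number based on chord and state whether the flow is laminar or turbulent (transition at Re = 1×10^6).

Re = v·c/ν = 73.1 × 0.382 / (1.46×10⁻⁵) = 1.91×10^6
Since 1.91×10^6 > 1×10^6, the flow is turbulent.

Re = 1.91×10^6 (turbulent)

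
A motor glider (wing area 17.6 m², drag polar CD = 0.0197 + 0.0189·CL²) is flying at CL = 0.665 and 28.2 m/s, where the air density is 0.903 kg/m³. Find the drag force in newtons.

D = 177 N

CD = 0.0197 + 0.0189 × 0.665² = 0.02806
D = ½ρv²S·CD = ½ × 0.903 × 28.2² × 17.6 × 0.02806 = 177 N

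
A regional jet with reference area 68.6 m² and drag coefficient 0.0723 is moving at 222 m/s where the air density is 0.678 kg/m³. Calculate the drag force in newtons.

D = 82900 N

D = ½ρv²S·CD = ½ × 0.678 × 222² × 68.6 × 0.0723 = 82900 N ≈ 82.9 kN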